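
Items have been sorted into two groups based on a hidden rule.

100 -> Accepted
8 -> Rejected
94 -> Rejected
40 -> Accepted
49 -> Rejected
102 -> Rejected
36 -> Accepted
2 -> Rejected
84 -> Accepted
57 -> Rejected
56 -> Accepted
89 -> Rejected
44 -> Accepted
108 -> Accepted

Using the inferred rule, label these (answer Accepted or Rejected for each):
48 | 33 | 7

All 'Accepted' examples share one property — multiple of 4 AND at least 36 — and every 'Rejected' example lacks it.

Accepted, Rejected, Rejected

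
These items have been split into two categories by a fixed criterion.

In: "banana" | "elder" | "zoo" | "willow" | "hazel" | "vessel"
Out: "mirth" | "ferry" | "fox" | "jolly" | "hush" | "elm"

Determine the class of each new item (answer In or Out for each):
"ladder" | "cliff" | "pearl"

A rule that fits every label: has ≥ 2 vowels — true of each 'In' example, false of each 'Out' one.
"ladder": In (2 vowels).
"cliff": Out (1 vowel).
"pearl": In (2 vowels).

In, Out, In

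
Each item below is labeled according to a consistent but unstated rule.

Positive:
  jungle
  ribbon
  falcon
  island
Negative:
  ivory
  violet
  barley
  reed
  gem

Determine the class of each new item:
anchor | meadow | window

The classifier is using: contains 'n'.

Positive, Negative, Positive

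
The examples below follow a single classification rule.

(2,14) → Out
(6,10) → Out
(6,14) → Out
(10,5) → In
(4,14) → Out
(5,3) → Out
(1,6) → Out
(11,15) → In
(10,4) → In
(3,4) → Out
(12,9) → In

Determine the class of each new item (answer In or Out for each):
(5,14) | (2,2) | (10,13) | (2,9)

Out, Out, In, Out

The simplest hypothesis consistent with all the labels is: first ≥ 9.
Out: (5,14), since first 5.
Out: (2,2), since first 2.
In: (10,13), since first 10.
Out: (2,9), since first 2.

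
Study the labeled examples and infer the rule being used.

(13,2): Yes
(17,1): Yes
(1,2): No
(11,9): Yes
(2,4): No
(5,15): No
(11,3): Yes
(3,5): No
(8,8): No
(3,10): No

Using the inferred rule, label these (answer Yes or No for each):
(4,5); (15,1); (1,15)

'Yes' ⟺ first > second.

No, Yes, No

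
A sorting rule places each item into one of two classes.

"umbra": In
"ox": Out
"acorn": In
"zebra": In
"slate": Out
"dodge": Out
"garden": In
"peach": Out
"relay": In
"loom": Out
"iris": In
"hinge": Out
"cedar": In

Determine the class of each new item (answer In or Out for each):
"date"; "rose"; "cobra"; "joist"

Out, In, In, Out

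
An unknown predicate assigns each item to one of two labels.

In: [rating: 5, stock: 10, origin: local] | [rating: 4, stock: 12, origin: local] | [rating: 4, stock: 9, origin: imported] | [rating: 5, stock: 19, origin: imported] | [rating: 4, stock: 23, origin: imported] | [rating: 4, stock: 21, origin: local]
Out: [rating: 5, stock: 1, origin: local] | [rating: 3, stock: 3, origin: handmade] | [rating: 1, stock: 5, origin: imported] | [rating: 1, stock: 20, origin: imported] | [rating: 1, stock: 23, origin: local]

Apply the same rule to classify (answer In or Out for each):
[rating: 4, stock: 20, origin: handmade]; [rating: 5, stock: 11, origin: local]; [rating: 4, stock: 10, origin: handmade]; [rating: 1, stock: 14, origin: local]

The classifier is using: stock ≥ 3 AND rating ≥ 4.
[rating: 4, stock: 20, origin: handmade]: stock = 20, rating = 4, qualifies → In.
[rating: 5, stock: 11, origin: local]: stock = 11, rating = 5, qualifies → In.
[rating: 4, stock: 10, origin: handmade]: stock = 10, rating = 4, qualifies → In.
[rating: 1, stock: 14, origin: local]: stock = 14, rating = 1, does not satisfy this → Out.

In, In, In, Out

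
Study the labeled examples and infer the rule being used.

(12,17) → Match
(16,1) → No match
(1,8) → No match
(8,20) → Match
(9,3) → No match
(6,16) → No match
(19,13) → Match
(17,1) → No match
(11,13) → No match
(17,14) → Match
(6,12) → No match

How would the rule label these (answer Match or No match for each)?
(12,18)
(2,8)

All 'Match' examples share one property — sum ≥ 28 — and every 'No match' example lacks it.
(12,18) → 12+18 = 30 → Match.
(2,8) → 2+8 = 10 → No match.

Match, No match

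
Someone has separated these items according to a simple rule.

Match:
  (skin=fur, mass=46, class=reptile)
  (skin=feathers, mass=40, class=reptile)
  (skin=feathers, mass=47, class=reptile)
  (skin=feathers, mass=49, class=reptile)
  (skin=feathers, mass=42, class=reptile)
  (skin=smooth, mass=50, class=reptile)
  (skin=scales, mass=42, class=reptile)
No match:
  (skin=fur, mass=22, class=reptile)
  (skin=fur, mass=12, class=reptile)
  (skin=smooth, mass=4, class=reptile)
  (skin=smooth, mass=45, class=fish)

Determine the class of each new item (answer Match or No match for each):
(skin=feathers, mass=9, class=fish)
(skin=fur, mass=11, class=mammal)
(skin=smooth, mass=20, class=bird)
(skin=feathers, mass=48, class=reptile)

All 'Match' examples share one property — class is reptile AND mass ≥ 40 — and every 'No match' example lacks it.
(skin=feathers, mass=9, class=fish) — class is fish, mass = 9, hence No match.
(skin=fur, mass=11, class=mammal) — class is mammal, mass = 11, hence No match.
(skin=smooth, mass=20, class=bird) — class is bird, mass = 20, hence No match.
(skin=feathers, mass=48, class=reptile) — class is reptile, mass = 48, hence Match.

No match, No match, No match, Match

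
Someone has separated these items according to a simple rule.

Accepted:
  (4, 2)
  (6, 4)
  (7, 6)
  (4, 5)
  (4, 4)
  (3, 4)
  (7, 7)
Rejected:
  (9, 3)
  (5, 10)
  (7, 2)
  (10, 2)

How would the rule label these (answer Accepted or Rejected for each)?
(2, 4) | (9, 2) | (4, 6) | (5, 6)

The pattern is that an item is 'Accepted' exactly when: |first − second| ≤ 2.
(2, 4) — |2−4| = 2, hence Accepted. (9, 2) — |9−2| = 7, hence Rejected. (4, 6) — |4−6| = 2, hence Accepted. (5, 6) — |5−6| = 1, hence Accepted.

Accepted, Rejected, Accepted, Accepted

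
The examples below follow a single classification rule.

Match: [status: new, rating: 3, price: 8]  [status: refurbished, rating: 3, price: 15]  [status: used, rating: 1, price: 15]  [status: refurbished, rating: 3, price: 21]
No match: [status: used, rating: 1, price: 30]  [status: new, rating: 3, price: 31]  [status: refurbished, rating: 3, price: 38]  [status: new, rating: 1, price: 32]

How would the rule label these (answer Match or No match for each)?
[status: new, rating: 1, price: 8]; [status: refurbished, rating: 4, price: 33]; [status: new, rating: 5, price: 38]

Match, No match, No match

A rule that fits every label: price ≤ 21 — true of each 'Match' example, false of each 'No match' one.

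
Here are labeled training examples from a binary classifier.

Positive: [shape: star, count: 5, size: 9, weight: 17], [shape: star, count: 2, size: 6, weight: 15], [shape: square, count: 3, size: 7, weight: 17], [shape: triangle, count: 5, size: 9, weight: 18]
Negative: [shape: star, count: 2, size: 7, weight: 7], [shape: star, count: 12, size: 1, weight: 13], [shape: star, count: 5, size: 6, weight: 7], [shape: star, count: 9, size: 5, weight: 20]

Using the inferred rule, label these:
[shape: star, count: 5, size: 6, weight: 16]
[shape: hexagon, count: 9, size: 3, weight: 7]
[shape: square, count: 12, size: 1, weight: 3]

All 'Positive' examples share one property — size ≥ 6 AND weight ≥ 13 — and every 'Negative' example lacks it.
[shape: star, count: 5, size: 6, weight: 16]: size = 6, weight = 16 — qualifies, so Positive.
[shape: hexagon, count: 9, size: 3, weight: 7]: size = 3, weight = 7 — does not fit, so Negative.
[shape: square, count: 12, size: 1, weight: 3]: size = 1, weight = 3 — does not fit, so Negative.

Positive, Negative, Negative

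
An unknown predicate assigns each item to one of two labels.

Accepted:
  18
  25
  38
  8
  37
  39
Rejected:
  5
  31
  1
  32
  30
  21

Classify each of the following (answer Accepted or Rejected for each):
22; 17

Rejected, Accepted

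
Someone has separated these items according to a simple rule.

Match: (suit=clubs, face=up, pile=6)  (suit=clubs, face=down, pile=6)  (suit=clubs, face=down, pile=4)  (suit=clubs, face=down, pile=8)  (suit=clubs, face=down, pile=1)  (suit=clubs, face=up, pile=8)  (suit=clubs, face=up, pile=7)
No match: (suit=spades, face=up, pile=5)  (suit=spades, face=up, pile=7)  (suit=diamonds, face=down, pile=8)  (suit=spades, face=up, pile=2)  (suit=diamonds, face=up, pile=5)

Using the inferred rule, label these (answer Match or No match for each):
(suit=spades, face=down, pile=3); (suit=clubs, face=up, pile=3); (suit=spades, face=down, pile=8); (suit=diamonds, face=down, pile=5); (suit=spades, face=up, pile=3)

Checking candidate rules against both groups, what survives is: suit is clubs.
(suit=spades, face=down, pile=3): suit is spades — does not fit, so No match. (suit=clubs, face=up, pile=3): suit is clubs — passes, so Match. (suit=spades, face=down, pile=8): suit is spades — does not fit, so No match. (suit=diamonds, face=down, pile=5): suit is diamonds — does not fit, so No match. (suit=spades, face=up, pile=3): suit is spades — does not fit, so No match.

No match, Match, No match, No match, No match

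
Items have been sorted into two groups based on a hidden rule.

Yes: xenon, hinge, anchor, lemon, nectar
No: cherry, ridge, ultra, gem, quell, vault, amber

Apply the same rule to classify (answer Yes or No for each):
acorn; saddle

Rule: contains 'n'. This holds for each 'Yes' example and fails for each 'No' one.
acorn — has 'n', hence Yes. saddle — no 'n', hence No.

Yes, No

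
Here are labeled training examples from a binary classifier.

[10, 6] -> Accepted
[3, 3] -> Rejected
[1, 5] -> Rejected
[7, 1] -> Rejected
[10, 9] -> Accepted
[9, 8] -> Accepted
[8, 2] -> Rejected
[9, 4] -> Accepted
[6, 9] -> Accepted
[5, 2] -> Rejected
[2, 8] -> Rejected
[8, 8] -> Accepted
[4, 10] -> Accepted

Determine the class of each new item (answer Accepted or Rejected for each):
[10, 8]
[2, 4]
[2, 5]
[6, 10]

Accepted, Rejected, Rejected, Accepted

Rule: sum ≥ 13. This holds for each 'Accepted' example and fails for each 'Rejected' one.
[10, 8] — 10+8 = 18, hence Accepted.
[2, 4] — 2+4 = 6, hence Rejected.
[2, 5] — 2+5 = 7, hence Rejected.
[6, 10] — 6+10 = 16, hence Accepted.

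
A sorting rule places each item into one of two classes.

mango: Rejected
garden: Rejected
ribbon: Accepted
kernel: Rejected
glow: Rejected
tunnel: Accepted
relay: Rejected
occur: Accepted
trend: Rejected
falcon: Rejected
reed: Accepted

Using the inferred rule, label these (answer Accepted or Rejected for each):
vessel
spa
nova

Every 'Accepted' example satisfies: has a double letter. None of the 'Rejected' examples do.

Accepted, Rejected, Rejected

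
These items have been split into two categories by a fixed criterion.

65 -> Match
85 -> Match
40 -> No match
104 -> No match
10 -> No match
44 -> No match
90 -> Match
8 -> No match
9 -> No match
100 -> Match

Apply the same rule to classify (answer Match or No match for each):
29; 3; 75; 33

No match, No match, Match, No match

Rule: multiple of 5 AND at least 44. This holds for each 'Match' example and fails for each 'No match' one.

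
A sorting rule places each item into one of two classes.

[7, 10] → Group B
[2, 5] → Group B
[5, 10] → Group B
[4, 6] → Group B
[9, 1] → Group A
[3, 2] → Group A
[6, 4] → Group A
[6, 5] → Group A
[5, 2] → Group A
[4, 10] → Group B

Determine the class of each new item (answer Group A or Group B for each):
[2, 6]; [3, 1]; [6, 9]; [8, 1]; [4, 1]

Group B, Group A, Group B, Group A, Group A

'Group A' ⟺ first > second.
[2, 6] — 2 < 6, hence Group B. [3, 1] — 3 > 1, hence Group A. [6, 9] — 6 < 9, hence Group B. [8, 1] — 8 > 1, hence Group A. [4, 1] — 4 > 1, hence Group A.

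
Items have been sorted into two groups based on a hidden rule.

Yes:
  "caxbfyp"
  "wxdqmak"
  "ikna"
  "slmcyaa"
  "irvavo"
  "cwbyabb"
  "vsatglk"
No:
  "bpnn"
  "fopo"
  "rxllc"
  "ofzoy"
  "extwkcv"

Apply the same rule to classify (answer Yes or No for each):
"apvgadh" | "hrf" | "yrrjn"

The pattern is that an item is 'Yes' exactly when: contains 'a'.
Yes: "apvgadh", since has 'a'.
No: "hrf", since no 'a'.
No: "yrrjn", since no 'a'.

Yes, No, No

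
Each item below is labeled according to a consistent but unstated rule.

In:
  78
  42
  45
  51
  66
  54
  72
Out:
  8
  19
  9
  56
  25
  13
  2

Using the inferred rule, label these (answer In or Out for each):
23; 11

Out, Out

The simplest hypothesis consistent with all the labels is: multiple of 3 AND at least 13.
23: Out (23 = 3·7 + 2, 23 ≥ 13). 11: Out (11 = 3·3 + 2, 11 < 13).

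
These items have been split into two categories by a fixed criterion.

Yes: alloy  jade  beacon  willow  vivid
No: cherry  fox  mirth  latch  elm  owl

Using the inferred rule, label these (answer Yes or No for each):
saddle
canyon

One predicate separates the groups cleanly: has ≥ 2 vowels.
Yes: saddle, since 2 vowels.
Yes: canyon, since 2 vowels.

Yes, Yes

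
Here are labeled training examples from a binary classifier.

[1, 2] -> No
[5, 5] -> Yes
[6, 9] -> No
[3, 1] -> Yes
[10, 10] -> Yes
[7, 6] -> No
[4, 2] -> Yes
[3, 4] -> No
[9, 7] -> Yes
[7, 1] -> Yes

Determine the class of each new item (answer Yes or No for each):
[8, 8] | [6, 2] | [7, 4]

The pattern is that an item is 'Yes' exactly when: sum is even.
[8, 8] → 8+8 = 16 → Yes. [6, 2] → 6+2 = 8 → Yes. [7, 4] → 7+4 = 11 → No.

Yes, Yes, No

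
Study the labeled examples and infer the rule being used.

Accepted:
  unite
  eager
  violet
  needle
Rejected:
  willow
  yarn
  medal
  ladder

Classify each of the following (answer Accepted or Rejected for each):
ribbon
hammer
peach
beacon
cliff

All 'Accepted' examples share one property — has ≥ 3 vowels — and every 'Rejected' example lacks it.
ribbon: 2 vowels, lacks this property → Rejected. hammer: 2 vowels, lacks this property → Rejected. peach: 2 vowels, lacks this property → Rejected. beacon: 3 vowels, has this property → Accepted. cliff: 1 vowel, lacks this property → Rejected.

Rejected, Rejected, Rejected, Accepted, Rejected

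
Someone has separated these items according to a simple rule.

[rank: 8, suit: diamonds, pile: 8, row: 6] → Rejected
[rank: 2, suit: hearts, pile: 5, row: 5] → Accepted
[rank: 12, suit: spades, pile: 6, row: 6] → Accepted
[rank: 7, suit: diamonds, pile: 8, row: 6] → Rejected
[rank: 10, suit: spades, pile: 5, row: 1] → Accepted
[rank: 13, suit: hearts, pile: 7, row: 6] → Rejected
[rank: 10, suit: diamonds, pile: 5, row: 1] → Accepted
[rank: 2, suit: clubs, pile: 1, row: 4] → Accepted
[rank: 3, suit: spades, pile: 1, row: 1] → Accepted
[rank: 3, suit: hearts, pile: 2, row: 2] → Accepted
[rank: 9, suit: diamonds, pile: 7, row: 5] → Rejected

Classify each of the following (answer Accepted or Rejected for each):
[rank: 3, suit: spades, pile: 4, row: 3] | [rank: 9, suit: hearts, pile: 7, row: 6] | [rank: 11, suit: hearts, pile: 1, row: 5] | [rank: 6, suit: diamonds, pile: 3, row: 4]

Accepted, Rejected, Accepted, Accepted

Rule: pile ≤ 6. This holds for each 'Accepted' example and fails for each 'Rejected' one.
[rank: 3, suit: spades, pile: 4, row: 3] → pile = 4 → Accepted. [rank: 9, suit: hearts, pile: 7, row: 6] → pile = 7 → Rejected. [rank: 11, suit: hearts, pile: 1, row: 5] → pile = 1 → Accepted. [rank: 6, suit: diamonds, pile: 3, row: 4] → pile = 3 → Accepted.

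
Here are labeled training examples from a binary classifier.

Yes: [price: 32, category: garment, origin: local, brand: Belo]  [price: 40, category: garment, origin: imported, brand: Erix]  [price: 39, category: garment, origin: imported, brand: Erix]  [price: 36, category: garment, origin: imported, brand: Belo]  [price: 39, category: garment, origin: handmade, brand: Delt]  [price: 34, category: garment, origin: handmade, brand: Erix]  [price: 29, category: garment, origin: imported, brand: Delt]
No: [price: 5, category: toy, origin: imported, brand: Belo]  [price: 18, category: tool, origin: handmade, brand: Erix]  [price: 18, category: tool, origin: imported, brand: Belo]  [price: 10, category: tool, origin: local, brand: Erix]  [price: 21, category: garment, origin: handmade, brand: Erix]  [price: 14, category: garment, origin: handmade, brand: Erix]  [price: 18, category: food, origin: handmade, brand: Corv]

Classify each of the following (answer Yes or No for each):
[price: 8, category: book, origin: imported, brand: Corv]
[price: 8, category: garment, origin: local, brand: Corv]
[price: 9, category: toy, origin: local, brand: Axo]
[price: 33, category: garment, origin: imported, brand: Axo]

No, No, No, Yes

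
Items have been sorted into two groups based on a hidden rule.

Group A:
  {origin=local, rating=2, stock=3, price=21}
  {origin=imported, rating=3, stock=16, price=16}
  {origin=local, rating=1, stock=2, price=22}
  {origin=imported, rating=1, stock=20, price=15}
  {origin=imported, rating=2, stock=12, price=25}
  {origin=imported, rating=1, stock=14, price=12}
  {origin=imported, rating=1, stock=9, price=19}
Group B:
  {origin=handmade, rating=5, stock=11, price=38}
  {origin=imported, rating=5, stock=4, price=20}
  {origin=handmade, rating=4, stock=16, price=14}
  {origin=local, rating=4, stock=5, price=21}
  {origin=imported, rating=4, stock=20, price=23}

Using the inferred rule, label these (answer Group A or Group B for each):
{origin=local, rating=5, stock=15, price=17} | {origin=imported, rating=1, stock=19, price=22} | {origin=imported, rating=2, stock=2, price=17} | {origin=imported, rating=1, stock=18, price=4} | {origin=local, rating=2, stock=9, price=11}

The simplest hypothesis consistent with all the labels is: rating ≤ 3.
{origin=local, rating=5, stock=15, price=17}: rating = 5 — does not satisfy this, so Group B. {origin=imported, rating=1, stock=19, price=22}: rating = 1 — meets the rule, so Group A. {origin=imported, rating=2, stock=2, price=17}: rating = 2 — meets the rule, so Group A. {origin=imported, rating=1, stock=18, price=4}: rating = 1 — meets the rule, so Group A. {origin=local, rating=2, stock=9, price=11}: rating = 2 — meets the rule, so Group A.

Group B, Group A, Group A, Group A, Group A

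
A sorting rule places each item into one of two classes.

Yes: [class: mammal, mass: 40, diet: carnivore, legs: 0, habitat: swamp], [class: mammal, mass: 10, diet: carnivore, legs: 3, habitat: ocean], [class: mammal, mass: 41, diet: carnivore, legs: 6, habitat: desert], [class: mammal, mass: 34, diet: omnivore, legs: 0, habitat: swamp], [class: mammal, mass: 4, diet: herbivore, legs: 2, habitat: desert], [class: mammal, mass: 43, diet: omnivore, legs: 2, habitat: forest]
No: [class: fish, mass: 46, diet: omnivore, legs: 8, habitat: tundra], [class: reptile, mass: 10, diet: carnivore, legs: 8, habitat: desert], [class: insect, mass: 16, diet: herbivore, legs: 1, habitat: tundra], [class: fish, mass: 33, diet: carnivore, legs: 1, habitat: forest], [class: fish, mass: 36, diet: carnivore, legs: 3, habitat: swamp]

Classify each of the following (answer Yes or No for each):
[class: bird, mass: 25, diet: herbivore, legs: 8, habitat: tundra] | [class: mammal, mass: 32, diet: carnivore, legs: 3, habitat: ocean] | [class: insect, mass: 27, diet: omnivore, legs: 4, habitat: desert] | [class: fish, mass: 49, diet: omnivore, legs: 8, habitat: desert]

No, Yes, No, No

A rule that fits every label: class is mammal — true of each 'Yes' example, false of each 'No' one.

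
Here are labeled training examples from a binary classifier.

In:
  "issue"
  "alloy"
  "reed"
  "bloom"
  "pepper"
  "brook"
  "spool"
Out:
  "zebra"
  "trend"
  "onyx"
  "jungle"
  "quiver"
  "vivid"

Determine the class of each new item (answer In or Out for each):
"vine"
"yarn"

'In' ⟺ has a double letter.
Out: "vine", since no doubled letter. Out: "yarn", since no doubled letter.

Out, Out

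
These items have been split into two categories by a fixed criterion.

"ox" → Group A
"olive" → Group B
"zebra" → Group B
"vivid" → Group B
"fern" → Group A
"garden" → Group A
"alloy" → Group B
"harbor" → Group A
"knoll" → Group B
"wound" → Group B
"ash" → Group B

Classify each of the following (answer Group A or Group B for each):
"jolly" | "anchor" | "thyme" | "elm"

Group B, Group A, Group B, Group B

One predicate separates the groups cleanly: even length.
"jolly": length 5 — doesn't qualify, so Group B. "anchor": length 6 — satisfies this, so Group A. "thyme": length 5 — doesn't qualify, so Group B. "elm": length 3 — doesn't qualify, so Group B.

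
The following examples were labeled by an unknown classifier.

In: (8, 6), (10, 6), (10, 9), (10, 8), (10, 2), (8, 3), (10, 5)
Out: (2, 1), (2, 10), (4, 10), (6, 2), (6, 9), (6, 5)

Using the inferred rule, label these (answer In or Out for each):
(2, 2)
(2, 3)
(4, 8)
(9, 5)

Out, Out, Out, In

The common property of the 'In' items is: first ≥ 8. No 'Out' item has it.
(2, 2): first 2, doesn't match → Out.
(2, 3): first 2, doesn't match → Out.
(4, 8): first 4, doesn't match → Out.
(9, 5): first 9, qualifies → In.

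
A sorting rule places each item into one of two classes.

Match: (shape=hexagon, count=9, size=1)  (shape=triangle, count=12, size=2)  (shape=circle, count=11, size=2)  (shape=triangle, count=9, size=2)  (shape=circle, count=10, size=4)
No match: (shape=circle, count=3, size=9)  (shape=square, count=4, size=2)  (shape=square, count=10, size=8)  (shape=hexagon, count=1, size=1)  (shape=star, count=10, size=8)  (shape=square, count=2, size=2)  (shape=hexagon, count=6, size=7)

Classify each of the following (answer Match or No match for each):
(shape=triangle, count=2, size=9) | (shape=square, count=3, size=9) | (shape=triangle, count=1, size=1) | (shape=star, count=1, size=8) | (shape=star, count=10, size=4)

No match, No match, No match, No match, Match

All 'Match' examples share one property — count ≥ 6 AND size ≤ 4 — and every 'No match' example lacks it.
(shape=triangle, count=2, size=9): count = 2, size = 9, doesn't match → No match. (shape=square, count=3, size=9): count = 3, size = 9, doesn't match → No match. (shape=triangle, count=1, size=1): count = 1, size = 1, doesn't match → No match. (shape=star, count=1, size=8): count = 1, size = 8, doesn't match → No match. (shape=star, count=10, size=4): count = 10, size = 4, meets the rule → Match.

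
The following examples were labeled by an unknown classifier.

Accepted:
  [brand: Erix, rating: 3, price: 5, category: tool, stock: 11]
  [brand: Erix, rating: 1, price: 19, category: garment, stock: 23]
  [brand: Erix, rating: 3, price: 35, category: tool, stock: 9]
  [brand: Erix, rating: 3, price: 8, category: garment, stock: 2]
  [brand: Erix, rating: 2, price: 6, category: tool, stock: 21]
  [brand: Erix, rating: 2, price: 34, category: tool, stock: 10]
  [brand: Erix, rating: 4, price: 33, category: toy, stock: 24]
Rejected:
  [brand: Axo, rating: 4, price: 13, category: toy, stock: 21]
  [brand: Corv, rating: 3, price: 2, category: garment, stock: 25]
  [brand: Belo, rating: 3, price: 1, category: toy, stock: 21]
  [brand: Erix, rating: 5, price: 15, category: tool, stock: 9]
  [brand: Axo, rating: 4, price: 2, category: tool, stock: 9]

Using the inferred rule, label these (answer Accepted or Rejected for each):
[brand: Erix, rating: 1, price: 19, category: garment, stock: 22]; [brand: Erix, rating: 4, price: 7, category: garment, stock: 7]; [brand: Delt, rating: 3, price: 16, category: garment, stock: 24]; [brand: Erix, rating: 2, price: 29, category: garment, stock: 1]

The rule appears to be: brand is Erix AND rating ≤ 4.
Accepted: [brand: Erix, rating: 1, price: 19, category: garment, stock: 22], since brand is Erix, rating = 1.
Accepted: [brand: Erix, rating: 4, price: 7, category: garment, stock: 7], since brand is Erix, rating = 4.
Rejected: [brand: Delt, rating: 3, price: 16, category: garment, stock: 24], since brand is Delt, rating = 3.
Accepted: [brand: Erix, rating: 2, price: 29, category: garment, stock: 1], since brand is Erix, rating = 2.

Accepted, Accepted, Rejected, Accepted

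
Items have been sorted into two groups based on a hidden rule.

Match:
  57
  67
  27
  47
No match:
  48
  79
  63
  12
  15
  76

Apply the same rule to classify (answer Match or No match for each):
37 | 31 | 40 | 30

Match, No match, No match, No match

Checking candidate rules against both groups, what survives is: ends in digit 7.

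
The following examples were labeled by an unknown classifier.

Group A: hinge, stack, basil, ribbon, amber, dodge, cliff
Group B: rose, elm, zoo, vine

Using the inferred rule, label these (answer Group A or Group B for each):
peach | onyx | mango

Group A, Group B, Group A

A rule that fits every label: length ≥ 5 — true of each 'Group A' example, false of each 'Group B' one.
Group A: peach, since length 5. Group B: onyx, since length 4. Group A: mango, since length 5.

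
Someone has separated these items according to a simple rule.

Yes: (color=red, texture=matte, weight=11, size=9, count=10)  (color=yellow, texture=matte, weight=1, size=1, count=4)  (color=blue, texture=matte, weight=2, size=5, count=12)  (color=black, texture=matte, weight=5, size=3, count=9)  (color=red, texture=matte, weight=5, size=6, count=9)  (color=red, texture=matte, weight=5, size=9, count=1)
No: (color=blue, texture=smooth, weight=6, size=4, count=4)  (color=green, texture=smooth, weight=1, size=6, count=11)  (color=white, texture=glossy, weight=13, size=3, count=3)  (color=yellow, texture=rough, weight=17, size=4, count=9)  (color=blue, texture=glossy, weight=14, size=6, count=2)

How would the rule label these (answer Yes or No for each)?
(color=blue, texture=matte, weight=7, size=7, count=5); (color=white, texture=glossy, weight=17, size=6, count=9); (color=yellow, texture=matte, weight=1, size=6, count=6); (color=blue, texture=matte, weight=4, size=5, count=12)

The common property of the 'Yes' items is: texture is matte. No 'No' item has it.

Yes, No, Yes, Yes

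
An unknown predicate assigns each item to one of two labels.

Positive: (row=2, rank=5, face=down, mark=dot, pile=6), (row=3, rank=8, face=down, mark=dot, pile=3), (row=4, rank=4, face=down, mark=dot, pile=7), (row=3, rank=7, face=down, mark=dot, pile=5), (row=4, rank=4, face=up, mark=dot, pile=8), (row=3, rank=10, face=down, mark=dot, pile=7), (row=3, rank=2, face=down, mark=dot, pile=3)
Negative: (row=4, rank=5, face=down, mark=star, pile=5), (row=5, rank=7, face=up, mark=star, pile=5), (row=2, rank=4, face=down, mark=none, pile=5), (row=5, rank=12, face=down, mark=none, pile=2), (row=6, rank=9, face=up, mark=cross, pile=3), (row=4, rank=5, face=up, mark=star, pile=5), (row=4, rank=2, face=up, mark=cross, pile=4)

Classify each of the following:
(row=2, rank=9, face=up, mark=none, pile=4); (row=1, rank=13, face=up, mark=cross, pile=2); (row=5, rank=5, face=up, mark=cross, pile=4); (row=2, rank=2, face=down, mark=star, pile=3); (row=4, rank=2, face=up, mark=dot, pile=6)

Negative, Negative, Negative, Negative, Positive

Checking candidate rules against both groups, what survives is: mark is dot.
(row=2, rank=9, face=up, mark=none, pile=4) → mark is none → Negative. (row=1, rank=13, face=up, mark=cross, pile=2) → mark is cross → Negative. (row=5, rank=5, face=up, mark=cross, pile=4) → mark is cross → Negative. (row=2, rank=2, face=down, mark=star, pile=3) → mark is star → Negative. (row=4, rank=2, face=up, mark=dot, pile=6) → mark is dot → Positive.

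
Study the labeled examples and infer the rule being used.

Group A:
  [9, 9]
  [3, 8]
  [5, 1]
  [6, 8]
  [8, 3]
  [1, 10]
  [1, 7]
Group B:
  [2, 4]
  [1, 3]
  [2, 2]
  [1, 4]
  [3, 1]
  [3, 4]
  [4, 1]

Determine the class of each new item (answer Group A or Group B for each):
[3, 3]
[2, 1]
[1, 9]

Group B, Group B, Group A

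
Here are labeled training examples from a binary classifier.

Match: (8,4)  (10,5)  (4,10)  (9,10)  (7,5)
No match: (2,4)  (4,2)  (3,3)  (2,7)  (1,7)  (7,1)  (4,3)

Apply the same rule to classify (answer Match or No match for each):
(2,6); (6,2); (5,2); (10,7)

No match, No match, No match, Match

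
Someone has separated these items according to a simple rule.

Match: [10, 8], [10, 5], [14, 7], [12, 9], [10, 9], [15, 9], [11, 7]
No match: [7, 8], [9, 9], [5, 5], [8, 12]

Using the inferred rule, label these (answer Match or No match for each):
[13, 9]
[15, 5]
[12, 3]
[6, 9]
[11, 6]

'Match' ⟺ first > second.
[13, 9] → 13 > 9 → Match.
[15, 5] → 15 > 5 → Match.
[12, 3] → 12 > 3 → Match.
[6, 9] → 6 < 9 → No match.
[11, 6] → 11 > 6 → Match.

Match, Match, Match, No match, Match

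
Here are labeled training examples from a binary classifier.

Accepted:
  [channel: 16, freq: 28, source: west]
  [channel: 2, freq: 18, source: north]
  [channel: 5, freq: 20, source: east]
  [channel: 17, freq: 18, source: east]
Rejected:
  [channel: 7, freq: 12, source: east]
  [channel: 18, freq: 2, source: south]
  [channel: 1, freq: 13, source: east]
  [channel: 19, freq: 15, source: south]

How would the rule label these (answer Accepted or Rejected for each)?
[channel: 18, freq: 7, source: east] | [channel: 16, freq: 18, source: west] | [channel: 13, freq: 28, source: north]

Rejected, Accepted, Accepted

The classifier is using: freq ≥ 18.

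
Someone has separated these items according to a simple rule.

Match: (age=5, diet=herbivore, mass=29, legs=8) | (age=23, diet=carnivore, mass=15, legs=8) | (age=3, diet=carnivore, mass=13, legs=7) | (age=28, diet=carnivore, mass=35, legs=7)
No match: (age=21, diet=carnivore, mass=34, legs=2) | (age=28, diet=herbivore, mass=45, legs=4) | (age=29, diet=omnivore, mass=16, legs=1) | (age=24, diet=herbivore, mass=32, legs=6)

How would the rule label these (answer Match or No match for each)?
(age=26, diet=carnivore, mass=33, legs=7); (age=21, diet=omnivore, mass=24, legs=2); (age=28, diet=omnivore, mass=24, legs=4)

Match, No match, No match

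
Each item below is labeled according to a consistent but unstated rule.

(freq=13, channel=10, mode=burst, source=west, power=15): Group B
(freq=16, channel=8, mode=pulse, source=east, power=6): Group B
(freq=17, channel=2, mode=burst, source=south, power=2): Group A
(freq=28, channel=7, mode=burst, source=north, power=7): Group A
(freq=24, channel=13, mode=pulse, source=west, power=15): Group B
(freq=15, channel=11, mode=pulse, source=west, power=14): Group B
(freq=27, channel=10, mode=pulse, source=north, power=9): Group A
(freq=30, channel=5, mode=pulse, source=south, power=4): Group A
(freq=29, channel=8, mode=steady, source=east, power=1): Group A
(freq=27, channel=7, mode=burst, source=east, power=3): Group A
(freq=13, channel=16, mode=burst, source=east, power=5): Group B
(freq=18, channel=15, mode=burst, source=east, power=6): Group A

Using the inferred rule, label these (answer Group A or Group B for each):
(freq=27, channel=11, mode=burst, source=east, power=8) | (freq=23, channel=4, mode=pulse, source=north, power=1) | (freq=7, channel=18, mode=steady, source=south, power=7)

Group A, Group A, Group B

The distinguishing property — power ≤ 9 AND freq ≥ 17 — holds for all the 'Group A' cases and none of the 'Group B' cases.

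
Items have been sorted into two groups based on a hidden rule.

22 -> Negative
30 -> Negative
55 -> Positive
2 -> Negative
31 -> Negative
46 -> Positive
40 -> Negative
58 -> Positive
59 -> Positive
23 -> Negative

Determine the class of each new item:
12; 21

A rule that fits every label: at least 46 — true of each 'Positive' example, false of each 'Negative' one.
12: 12 < 46 — lacks this property, so Negative.
21: 21 < 46 — lacks this property, so Negative.

Negative, Negative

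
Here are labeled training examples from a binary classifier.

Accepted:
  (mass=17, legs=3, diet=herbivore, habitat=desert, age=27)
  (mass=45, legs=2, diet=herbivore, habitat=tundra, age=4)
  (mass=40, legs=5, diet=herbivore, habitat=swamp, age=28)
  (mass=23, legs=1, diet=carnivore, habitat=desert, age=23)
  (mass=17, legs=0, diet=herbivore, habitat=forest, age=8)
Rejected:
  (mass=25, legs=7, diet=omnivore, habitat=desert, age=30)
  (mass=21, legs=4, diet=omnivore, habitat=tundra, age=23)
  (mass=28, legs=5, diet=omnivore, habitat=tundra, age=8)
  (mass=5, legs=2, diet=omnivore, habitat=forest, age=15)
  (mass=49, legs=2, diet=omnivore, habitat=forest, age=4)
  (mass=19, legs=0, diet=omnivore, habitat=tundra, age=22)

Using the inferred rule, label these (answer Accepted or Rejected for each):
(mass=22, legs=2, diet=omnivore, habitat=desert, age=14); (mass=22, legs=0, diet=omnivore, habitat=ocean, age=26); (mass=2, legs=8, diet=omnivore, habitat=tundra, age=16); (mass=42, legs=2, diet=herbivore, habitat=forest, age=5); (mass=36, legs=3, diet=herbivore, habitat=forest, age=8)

Rejected, Rejected, Rejected, Accepted, Accepted

The rule appears to be: diet is not omnivore.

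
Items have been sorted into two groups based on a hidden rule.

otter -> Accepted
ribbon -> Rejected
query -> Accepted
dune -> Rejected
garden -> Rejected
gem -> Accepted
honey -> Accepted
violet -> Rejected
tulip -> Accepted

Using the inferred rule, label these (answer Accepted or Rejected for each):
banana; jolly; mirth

Rejected, Accepted, Accepted

The simplest hypothesis consistent with all the labels is: odd length.
banana: Rejected (length 6). jolly: Accepted (length 5). mirth: Accepted (length 5).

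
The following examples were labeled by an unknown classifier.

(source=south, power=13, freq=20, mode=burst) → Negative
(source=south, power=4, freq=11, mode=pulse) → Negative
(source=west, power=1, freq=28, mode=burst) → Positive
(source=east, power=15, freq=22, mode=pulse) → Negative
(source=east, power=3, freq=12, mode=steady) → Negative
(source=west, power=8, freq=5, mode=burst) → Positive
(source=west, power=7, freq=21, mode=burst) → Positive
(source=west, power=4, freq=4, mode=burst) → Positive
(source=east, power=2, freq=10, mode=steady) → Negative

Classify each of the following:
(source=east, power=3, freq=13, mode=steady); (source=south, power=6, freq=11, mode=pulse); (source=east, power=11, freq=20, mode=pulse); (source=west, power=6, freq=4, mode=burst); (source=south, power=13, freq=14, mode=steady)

Looking at the examples, the only property every 'Positive' case has and every 'Negative' case lacks is: source is west.
(source=east, power=3, freq=13, mode=steady): Negative (source is east). (source=south, power=6, freq=11, mode=pulse): Negative (source is south). (source=east, power=11, freq=20, mode=pulse): Negative (source is east). (source=west, power=6, freq=4, mode=burst): Positive (source is west). (source=south, power=13, freq=14, mode=steady): Negative (source is south).

Negative, Negative, Negative, Positive, Negative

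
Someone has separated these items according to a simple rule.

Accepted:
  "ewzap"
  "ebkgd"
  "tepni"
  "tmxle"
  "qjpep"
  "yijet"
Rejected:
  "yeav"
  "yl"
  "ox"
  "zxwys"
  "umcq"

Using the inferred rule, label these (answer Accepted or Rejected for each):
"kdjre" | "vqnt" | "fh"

Accepted, Rejected, Rejected

The classifier is using: odd length AND contains 'e'.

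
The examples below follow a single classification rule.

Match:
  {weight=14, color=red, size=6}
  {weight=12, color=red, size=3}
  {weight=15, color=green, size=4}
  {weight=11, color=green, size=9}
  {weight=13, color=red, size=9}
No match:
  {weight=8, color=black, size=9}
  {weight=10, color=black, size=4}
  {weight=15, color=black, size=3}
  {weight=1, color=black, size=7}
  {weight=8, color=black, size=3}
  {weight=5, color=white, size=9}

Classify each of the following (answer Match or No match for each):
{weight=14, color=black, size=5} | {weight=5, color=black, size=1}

Every 'Match' example satisfies: color is red OR color is green. None of the 'No match' examples do.
{weight=14, color=black, size=5}: color is black, does not fit → No match. {weight=5, color=black, size=1}: color is black, does not fit → No match.

No match, No match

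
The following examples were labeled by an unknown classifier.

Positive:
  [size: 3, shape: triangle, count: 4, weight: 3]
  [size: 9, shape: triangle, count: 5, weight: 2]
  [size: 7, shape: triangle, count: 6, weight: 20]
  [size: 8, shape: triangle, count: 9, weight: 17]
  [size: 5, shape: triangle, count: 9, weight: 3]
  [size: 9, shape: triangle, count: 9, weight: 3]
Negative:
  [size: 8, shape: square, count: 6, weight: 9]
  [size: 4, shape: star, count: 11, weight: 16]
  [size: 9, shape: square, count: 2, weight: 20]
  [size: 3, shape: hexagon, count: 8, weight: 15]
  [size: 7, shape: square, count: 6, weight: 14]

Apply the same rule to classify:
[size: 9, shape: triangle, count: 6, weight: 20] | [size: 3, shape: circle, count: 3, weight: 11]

Positive, Negative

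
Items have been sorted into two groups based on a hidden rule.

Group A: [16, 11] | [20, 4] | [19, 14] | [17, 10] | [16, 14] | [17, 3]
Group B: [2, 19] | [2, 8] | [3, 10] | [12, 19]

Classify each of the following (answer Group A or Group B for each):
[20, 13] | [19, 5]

One predicate separates the groups cleanly: first > second.
[20, 13] → 20 > 13 → Group A. [19, 5] → 19 > 5 → Group A.

Group A, Group A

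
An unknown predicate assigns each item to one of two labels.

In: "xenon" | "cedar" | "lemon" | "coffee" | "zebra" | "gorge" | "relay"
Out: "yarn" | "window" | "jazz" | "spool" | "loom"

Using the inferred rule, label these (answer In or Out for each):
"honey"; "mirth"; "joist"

In, Out, Out

The simplest hypothesis consistent with all the labels is: contains 'e'.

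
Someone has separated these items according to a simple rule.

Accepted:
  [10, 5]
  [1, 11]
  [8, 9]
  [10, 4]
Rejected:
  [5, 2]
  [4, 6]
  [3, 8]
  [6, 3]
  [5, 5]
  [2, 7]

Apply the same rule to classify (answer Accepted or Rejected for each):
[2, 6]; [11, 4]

The pattern is that an item is 'Accepted' exactly when: sum ≥ 12.
[2, 6]: Rejected (2+6 = 8). [11, 4]: Accepted (11+4 = 15).

Rejected, Accepted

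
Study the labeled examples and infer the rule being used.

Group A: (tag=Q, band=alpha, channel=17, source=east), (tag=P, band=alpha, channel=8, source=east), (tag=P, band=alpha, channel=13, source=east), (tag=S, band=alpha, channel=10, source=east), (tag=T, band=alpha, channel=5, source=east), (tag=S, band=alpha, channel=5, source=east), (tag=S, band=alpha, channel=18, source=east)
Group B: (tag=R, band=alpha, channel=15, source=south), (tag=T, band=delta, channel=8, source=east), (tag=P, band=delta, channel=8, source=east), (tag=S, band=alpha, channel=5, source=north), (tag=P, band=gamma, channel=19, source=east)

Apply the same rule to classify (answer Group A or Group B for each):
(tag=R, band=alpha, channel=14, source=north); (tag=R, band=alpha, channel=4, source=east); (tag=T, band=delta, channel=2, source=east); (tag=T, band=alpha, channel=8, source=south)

The pattern is that an item is 'Group A' exactly when: band is alpha AND source is east.
(tag=R, band=alpha, channel=14, source=north): band is alpha, source is north, doesn't match → Group B. (tag=R, band=alpha, channel=4, source=east): band is alpha, source is east, passes → Group A. (tag=T, band=delta, channel=2, source=east): band is delta, source is east, doesn't match → Group B. (tag=T, band=alpha, channel=8, source=south): band is alpha, source is south, doesn't match → Group B.

Group B, Group A, Group B, Group B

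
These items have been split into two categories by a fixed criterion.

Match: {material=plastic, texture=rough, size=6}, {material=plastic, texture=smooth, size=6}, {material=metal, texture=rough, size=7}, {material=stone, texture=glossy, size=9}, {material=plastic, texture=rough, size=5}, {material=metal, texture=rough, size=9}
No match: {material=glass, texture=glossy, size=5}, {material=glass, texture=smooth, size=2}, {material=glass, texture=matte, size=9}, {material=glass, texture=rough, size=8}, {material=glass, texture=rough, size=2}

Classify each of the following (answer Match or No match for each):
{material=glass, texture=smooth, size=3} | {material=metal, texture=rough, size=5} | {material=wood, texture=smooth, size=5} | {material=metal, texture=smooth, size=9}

The pattern is that an item is 'Match' exactly when: material is not glass.
{material=glass, texture=smooth, size=3} → material is glass → No match.
{material=metal, texture=rough, size=5} → material is metal → Match.
{material=wood, texture=smooth, size=5} → material is wood → Match.
{material=metal, texture=smooth, size=9} → material is metal → Match.

No match, Match, Match, Match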